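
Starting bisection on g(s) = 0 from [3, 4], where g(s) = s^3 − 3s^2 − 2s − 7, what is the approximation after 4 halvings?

m = 3.5, g(m) = -7.875 (−); new bracket [3.5, 4]
m = 3.75, g(m) = -3.953125 (−); new bracket [3.75, 4]
m = 3.875, g(m) = -1.611328 (−); new bracket [3.875, 4]
m = 3.9375, g(m) = -0.3401 (−); new bracket [3.9375, 4]

3.9375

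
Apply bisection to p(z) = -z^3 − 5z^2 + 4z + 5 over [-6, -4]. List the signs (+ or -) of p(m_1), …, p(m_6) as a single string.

--+++-

midpoint -5: p = -15 < 0 → [-6, -5]
midpoint -5.5: p = -1.875 < 0 → [-6, -5.5]
midpoint -5.75: p = 6.796875 > 0 → [-5.75, -5.5]
midpoint -5.625: p = 2.2754 > 0 → [-5.625, -5.5]
midpoint -5.5625: p = 0.1545 > 0 → [-5.5625, -5.5]
midpoint -5.53125: p = -0.8716 < 0 → [-5.5625, -5.53125]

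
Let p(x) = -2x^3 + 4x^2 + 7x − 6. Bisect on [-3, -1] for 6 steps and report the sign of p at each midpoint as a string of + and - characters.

midpoint -2: p = 12 > 0 → [-2, -1]
midpoint -1.5: p = -0.75 < 0 → [-2, -1.5]
midpoint -1.75: p = 4.71875 > 0 → [-1.75, -1.5]
midpoint -1.625: p = 1.7695 > 0 → [-1.625, -1.5]
midpoint -1.5625: p = 0.4575 > 0 → [-1.5625, -1.5]
midpoint -1.53125: p = -0.1591 < 0 → [-1.5625, -1.53125]

+-+++-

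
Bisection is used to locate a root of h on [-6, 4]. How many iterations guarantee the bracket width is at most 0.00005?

Width after n steps is 10/2^n. Need 2^n ≥ 10/0.00005 = 200000.
2^17 = 131072 < 200000 ≤ 2^18 = 262144, so n = 18.

18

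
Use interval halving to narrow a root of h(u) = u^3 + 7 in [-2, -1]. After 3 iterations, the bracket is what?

[-2, -1.875]

m = -1.5, h(m) = 3.625 (+); new bracket [-2, -1.5]
m = -1.75, h(m) = 1.640625 (+); new bracket [-2, -1.75]
m = -1.875, h(m) = 0.408203 (+); new bracket [-2, -1.875]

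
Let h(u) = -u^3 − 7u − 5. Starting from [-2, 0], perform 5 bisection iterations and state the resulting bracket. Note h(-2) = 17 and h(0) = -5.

u = -1 gives h = 3, positive; keep [-1, 0]
u = -0.5 gives h = -1.375, negative; keep [-1, -0.5]
u = -0.75 gives h = 0.671875, positive; keep [-0.75, -0.5]
u = -0.625 gives h = -0.3809, negative; keep [-0.75, -0.625]
u = -0.6875 gives h = 0.1375, positive; keep [-0.6875, -0.625]

[-0.6875, -0.625]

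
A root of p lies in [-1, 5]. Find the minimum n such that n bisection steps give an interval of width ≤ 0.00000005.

27

Width after n steps is 6/2^n. Need 2^n ≥ 6/0.00000005 = 120000000.
2^26 = 67108864 < 120000000 ≤ 2^27 = 134217728, so n = 27.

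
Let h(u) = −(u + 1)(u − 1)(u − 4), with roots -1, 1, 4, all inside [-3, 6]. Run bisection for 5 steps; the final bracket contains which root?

4

h(1.5) = 3.125 > 0, so the root lies in [1.5, 6]
h(3.75) = 3.265625 > 0, so the root lies in [3.75, 6]
h(4.875) = -19.919922 < 0, so the root lies in [3.75, 4.875]
h(4.3125) = -5.4993 < 0, so the root lies in [3.75, 4.3125]
h(4.03125) = -0.4766 < 0, so the root lies in [3.75, 4.03125]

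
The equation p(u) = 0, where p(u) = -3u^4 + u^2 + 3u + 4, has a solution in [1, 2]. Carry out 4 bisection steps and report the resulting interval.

p(1.5) = -4.4375 < 0, so the root lies in [1, 1.5]
p(1.25) = 1.988281 > 0, so the root lies in [1.25, 1.5]
p(1.375) = -0.707764 < 0, so the root lies in [1.25, 1.375]
p(1.3125) = 0.7575 > 0, so the root lies in [1.3125, 1.375]

[1.3125, 1.375]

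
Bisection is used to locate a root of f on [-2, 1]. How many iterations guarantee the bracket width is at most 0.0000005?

23

Width after n steps is 3/2^n. Need 2^n ≥ 3/0.0000005 = 6000000.
2^22 = 4194304 < 6000000 ≤ 2^23 = 8388608, so n = 23.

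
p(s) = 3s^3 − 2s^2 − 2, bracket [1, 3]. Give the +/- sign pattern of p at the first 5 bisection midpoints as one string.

+++-+

p(2) = 14 > 0, so the root lies in [1, 2]
p(1.5) = 3.625 > 0, so the root lies in [1, 1.5]
p(1.25) = 0.734375 > 0, so the root lies in [1, 1.25]
p(1.125) = -0.2598 < 0, so the root lies in [1.125, 1.25]
p(1.1875) = 0.2034 > 0, so the root lies in [1.125, 1.1875]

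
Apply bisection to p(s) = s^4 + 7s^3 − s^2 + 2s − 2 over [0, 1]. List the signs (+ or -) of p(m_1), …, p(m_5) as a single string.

m = 0.5, p(m) = -0.3125 (−); new bracket [0.5, 1]
m = 0.75, p(m) = 2.207031 (+); new bracket [0.5, 0.75]
m = 0.625, p(m) = 0.720947 (+); new bracket [0.5, 0.625]
m = 0.5625, p(m) = 0.1546 (+); new bracket [0.5, 0.5625]
m = 0.53125, p(m) = -0.0905 (−); new bracket [0.53125, 0.5625]

-+++-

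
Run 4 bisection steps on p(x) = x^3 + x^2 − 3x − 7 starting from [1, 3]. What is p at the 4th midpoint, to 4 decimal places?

0.7363

m = 2, p(m) = -1 (−); new bracket [2, 3]
m = 2.5, p(m) = 7.375 (+); new bracket [2, 2.5]
m = 2.25, p(m) = 2.703125 (+); new bracket [2, 2.25]
m = 2.125, p(m) = 0.7363 (+); new bracket [2, 2.125]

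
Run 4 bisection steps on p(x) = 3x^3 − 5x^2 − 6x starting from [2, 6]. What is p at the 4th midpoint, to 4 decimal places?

x = 4 gives p = 88, positive; keep [2, 4]
x = 3 gives p = 18, positive; keep [2, 3]
x = 2.5 gives p = 0.625, positive; keep [2, 2.5]
x = 2.25 gives p = -4.6406, negative; keep [2.25, 2.5]

-4.6406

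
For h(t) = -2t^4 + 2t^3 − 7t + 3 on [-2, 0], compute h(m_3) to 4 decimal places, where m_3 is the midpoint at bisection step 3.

h(-1) = 6 > 0, so the root lies in [-2, -1]
h(-1.5) = -3.375 < 0, so the root lies in [-1.5, -1]
h(-1.25) = 2.960938 > 0, so the root lies in [-1.5, -1.25]

2.9609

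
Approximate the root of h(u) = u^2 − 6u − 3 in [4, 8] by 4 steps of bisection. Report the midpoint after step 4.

6.25

u = 6 gives h = -3, negative; keep [6, 8]
u = 7 gives h = 4, positive; keep [6, 7]
u = 6.5 gives h = 0.25, positive; keep [6, 6.5]
u = 6.25 gives h = -1.4375, negative; keep [6.25, 6.5]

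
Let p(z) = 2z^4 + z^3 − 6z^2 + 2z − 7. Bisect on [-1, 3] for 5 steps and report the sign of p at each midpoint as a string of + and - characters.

m = 1, p(m) = -8 (−); new bracket [1, 3]
m = 2, p(m) = 13 (+); new bracket [1, 2]
m = 1.5, p(m) = -4 (−); new bracket [1.5, 2]
m = 1.75, p(m) = 2.2422 (+); new bracket [1.5, 1.75]
m = 1.625, p(m) = -1.3569 (−); new bracket [1.625, 1.75]

-+-+-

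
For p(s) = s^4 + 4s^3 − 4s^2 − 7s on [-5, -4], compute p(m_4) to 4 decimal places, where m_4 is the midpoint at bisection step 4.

2.0952

midpoint -4.5: p = -3.9375 < 0 → [-5, -4.5]
midpoint -4.75: p = 23.378906 > 0 → [-4.75, -4.5]
midpoint -4.625: p = 8.644775 > 0 → [-4.625, -4.5]
midpoint -4.5625: p = 2.0952 > 0 → [-4.5625, -4.5]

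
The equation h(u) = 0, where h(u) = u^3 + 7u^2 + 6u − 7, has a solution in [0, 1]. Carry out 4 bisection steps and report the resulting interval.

m = 0.5, h(m) = -2.125 (−); new bracket [0.5, 1]
m = 0.75, h(m) = 1.859375 (+); new bracket [0.5, 0.75]
m = 0.625, h(m) = -0.271484 (−); new bracket [0.625, 0.75]
m = 0.6875, h(m) = 0.7585 (+); new bracket [0.625, 0.6875]

[0.625, 0.6875]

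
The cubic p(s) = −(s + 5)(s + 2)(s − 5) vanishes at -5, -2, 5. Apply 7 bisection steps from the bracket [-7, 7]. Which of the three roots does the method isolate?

5

m = 0, p(m) = 50 (+); new bracket [0, 7]
m = 3.5, p(m) = 70.125 (+); new bracket [3.5, 7]
m = 5.25, p(m) = -18.578125 (−); new bracket [3.5, 5.25]
m = 4.375, p(m) = 37.3535 (+); new bracket [4.375, 5.25]
m = 4.8125, p(m) = 12.5339 (+); new bracket [4.8125, 5.25]
m = 5.03125, p(m) = -2.2041 (−); new bracket [4.8125, 5.03125]
m = 4.921875, p(m) = 5.3655 (+); new bracket [4.921875, 5.03125]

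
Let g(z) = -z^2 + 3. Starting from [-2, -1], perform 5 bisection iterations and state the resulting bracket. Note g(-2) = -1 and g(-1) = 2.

z = -1.5 gives g = 0.75, positive; keep [-2, -1.5]
z = -1.75 gives g = -0.0625, negative; keep [-1.75, -1.5]
z = -1.625 gives g = 0.359375, positive; keep [-1.75, -1.625]
z = -1.6875 gives g = 0.1523, positive; keep [-1.75, -1.6875]
z = -1.71875 gives g = 0.0459, positive; keep [-1.75, -1.71875]

[-1.75, -1.71875]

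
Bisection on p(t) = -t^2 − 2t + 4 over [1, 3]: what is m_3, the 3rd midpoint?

1.25

midpoint 2: p = -4 < 0 → [1, 2]
midpoint 1.5: p = -1.25 < 0 → [1, 1.5]
midpoint 1.25: p = -0.0625 < 0 → [1, 1.25]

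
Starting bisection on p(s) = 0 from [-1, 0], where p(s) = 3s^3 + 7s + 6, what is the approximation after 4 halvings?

p(-0.5) = 2.125 > 0, so the root lies in [-1, -0.5]
p(-0.75) = -0.515625 < 0, so the root lies in [-0.75, -0.5]
p(-0.625) = 0.892578 > 0, so the root lies in [-0.75, -0.625]
p(-0.6875) = 0.2126 > 0, so the root lies in [-0.75, -0.6875]

-0.6875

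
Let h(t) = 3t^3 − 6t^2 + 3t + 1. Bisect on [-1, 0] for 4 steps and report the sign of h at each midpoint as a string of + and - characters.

h(-0.5) = -2.375 < 0, so the root lies in [-0.5, 0]
h(-0.25) = -0.171875 < 0, so the root lies in [-0.25, 0]
h(-0.125) = 0.525391 > 0, so the root lies in [-0.25, -0.125]
h(-0.1875) = 0.2068 > 0, so the root lies in [-0.25, -0.1875]

--++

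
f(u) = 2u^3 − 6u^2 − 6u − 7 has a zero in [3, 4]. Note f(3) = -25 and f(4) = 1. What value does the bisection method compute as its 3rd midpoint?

3.875

f(3.5) = -15.75 < 0, so the root lies in [3.5, 4]
f(3.75) = -8.40625 < 0, so the root lies in [3.75, 4]
f(3.875) = -3.972656 < 0, so the root lies in [3.875, 4]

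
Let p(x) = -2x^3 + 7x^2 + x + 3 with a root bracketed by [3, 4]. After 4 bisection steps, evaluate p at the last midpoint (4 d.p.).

p(3.5) = 6.5 > 0, so the root lies in [3.5, 4]
p(3.75) = -0.28125 < 0, so the root lies in [3.5, 3.75]
p(3.625) = 3.339844 > 0, so the root lies in [3.625, 3.75]
p(3.6875) = 1.5884 > 0, so the root lies in [3.6875, 3.75]

1.5884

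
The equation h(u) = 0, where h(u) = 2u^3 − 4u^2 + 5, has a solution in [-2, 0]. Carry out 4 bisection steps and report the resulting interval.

m = -1, h(m) = -1 (−); new bracket [-1, 0]
m = -0.5, h(m) = 3.75 (+); new bracket [-1, -0.5]
m = -0.75, h(m) = 1.90625 (+); new bracket [-1, -0.75]
m = -0.875, h(m) = 0.5977 (+); new bracket [-1, -0.875]

[-1, -0.875]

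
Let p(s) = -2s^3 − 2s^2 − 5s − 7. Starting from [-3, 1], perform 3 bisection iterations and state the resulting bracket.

[-1.5, -1]

p(-1) = -2 < 0, so the root lies in [-3, -1]
p(-2) = 11 > 0, so the root lies in [-2, -1]
p(-1.5) = 2.75 > 0, so the root lies in [-1.5, -1]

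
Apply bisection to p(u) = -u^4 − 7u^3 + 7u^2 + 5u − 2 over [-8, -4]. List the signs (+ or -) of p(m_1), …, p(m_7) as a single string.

++++--+

u = -6 gives p = 436, positive; keep [-8, -6]
u = -7 gives p = 306, positive; keep [-8, -7]
u = -7.5 gives p = 143.3125, positive; keep [-8, -7.5]
u = -7.75 gives p = 30.5742, positive; keep [-8, -7.75]
u = -7.875 gives p = -34.592, negative; keep [-7.875, -7.75]
u = -7.8125 gives p = -1.2466, negative; keep [-7.8125, -7.75]
u = -7.78125 gives p = 14.8522, positive; keep [-7.8125, -7.78125]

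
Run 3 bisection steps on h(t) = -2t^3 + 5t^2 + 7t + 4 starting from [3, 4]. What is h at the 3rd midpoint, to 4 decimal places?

-0.1914

midpoint 3.5: h = 4 > 0 → [3.5, 4]
midpoint 3.75: h = -4.90625 < 0 → [3.5, 3.75]
midpoint 3.625: h = -0.191406 < 0 → [3.5, 3.625]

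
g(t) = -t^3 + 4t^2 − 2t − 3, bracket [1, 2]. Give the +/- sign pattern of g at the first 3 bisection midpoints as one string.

m = 1.5, g(m) = -0.375 (−); new bracket [1.5, 2]
m = 1.75, g(m) = 0.390625 (+); new bracket [1.5, 1.75]
m = 1.625, g(m) = 0.021484 (+); new bracket [1.5, 1.625]

-++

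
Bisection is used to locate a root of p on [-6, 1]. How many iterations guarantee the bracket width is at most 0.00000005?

28

Width after n steps is 7/2^n. Need 2^n ≥ 7/0.00000005 = 140000000.
2^27 = 134217728 < 140000000 ≤ 2^28 = 268435456, so n = 28.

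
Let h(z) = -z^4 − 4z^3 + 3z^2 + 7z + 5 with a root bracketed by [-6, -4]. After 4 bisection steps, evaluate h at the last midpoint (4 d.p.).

0.3943

z = -5 gives h = -80, negative; keep [-5, -4]
z = -4.5 gives h = -11.3125, negative; keep [-4.5, -4]
z = -4.25 gives h = 10.246094, positive; keep [-4.5, -4.25]
z = -4.375 gives h = 0.3943, positive; keep [-4.5, -4.375]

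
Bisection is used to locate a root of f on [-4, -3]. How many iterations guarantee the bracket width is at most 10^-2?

7

Width after n steps is 1/2^n. Need 2^n ≥ 1/10^-2 = 100.
2^6 = 64 < 100 ≤ 2^7 = 128, so n = 7.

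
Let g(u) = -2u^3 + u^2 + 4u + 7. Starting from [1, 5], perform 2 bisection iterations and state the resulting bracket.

midpoint 3: g = -26 < 0 → [1, 3]
midpoint 2: g = 3 > 0 → [2, 3]

[2, 3]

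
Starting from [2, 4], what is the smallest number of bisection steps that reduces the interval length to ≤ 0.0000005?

22

Width after n steps is 2/2^n. Need 2^n ≥ 2/0.0000005 = 4000000.
2^21 = 2097152 < 4000000 ≤ 2^22 = 4194304, so n = 22.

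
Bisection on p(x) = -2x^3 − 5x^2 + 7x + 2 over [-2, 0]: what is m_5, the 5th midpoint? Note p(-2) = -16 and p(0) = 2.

m = -1, p(m) = -8 (−); new bracket [-1, 0]
m = -0.5, p(m) = -2.5 (−); new bracket [-0.5, 0]
m = -0.25, p(m) = -0.03125 (−); new bracket [-0.25, 0]
m = -0.125, p(m) = 1.0508 (+); new bracket [-0.25, -0.125]
m = -0.1875, p(m) = 0.5249 (+); new bracket [-0.25, -0.1875]

-0.1875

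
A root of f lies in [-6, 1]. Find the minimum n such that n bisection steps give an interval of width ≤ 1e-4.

Width after n steps is 7/2^n. Need 2^n ≥ 7/1e-4 = 70000.
2^16 = 65536 < 70000 ≤ 2^17 = 131072, so n = 17.

17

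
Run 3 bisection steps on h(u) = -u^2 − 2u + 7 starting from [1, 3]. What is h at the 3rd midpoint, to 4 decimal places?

u = 2 gives h = -1, negative; keep [1, 2]
u = 1.5 gives h = 1.75, positive; keep [1.5, 2]
u = 1.75 gives h = 0.4375, positive; keep [1.75, 2]

0.4375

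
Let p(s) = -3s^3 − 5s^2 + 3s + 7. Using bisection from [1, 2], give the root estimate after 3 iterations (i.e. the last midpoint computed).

1.125

midpoint 1.5: p = -9.875 < 0 → [1, 1.5]
midpoint 1.25: p = -2.921875 < 0 → [1, 1.25]
midpoint 1.125: p = -0.224609 < 0 → [1, 1.125]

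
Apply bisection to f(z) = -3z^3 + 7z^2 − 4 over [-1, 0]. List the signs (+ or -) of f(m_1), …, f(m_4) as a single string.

m = -0.5, f(m) = -1.875 (−); new bracket [-1, -0.5]
m = -0.75, f(m) = 1.203125 (+); new bracket [-0.75, -0.5]
m = -0.625, f(m) = -0.533203 (−); new bracket [-0.75, -0.625]
m = -0.6875, f(m) = 0.2834 (+); new bracket [-0.6875, -0.625]

-+-+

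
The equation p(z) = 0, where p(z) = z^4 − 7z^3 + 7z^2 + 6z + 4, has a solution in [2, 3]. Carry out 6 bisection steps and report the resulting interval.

[2.1875, 2.203125]

p(2.5) = -7.5625 < 0, so the root lies in [2, 2.5]
p(2.25) = -1.167969 < 0, so the root lies in [2, 2.25]
p(2.125) = 1.580322 > 0, so the root lies in [2.125, 2.25]
p(2.1875) = 0.2461 > 0, so the root lies in [2.1875, 2.25]
p(2.21875) = -0.4511 < 0, so the root lies in [2.1875, 2.21875]
p(2.203125) = -0.1 < 0, so the root lies in [2.1875, 2.203125]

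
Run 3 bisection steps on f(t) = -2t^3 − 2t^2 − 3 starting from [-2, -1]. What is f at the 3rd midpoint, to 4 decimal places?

t = -1.5 gives f = -0.75, negative; keep [-2, -1.5]
t = -1.75 gives f = 1.59375, positive; keep [-1.75, -1.5]
t = -1.625 gives f = 0.300781, positive; keep [-1.625, -1.5]

0.3008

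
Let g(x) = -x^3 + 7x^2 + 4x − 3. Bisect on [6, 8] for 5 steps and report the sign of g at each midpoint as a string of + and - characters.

+-+++

g(7) = 25 > 0, so the root lies in [7, 8]
g(7.5) = -1.125 < 0, so the root lies in [7, 7.5]
g(7.25) = 12.859375 > 0, so the root lies in [7.25, 7.5]
g(7.375) = 6.1035 > 0, so the root lies in [7.375, 7.5]
g(7.4375) = 2.5491 > 0, so the root lies in [7.4375, 7.5]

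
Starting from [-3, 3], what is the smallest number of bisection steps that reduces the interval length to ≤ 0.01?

Width after n steps is 6/2^n. Need 2^n ≥ 6/0.01 = 600.
2^9 = 512 < 600 ≤ 2^10 = 1024, so n = 10.

10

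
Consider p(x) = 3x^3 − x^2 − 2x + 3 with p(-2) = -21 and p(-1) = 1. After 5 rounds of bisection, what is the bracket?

p(-1.5) = -6.375 < 0, so the root lies in [-1.5, -1]
p(-1.25) = -1.921875 < 0, so the root lies in [-1.25, -1]
p(-1.125) = -0.287109 < 0, so the root lies in [-1.125, -1]
p(-1.0625) = 0.3977 > 0, so the root lies in [-1.125, -1.0625]
p(-1.09375) = 0.0659 > 0, so the root lies in [-1.125, -1.09375]

[-1.125, -1.09375]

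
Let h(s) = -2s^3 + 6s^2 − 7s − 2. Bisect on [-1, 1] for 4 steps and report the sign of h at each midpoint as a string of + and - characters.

s = 0 gives h = -2, negative; keep [-1, 0]
s = -0.5 gives h = 3.25, positive; keep [-0.5, 0]
s = -0.25 gives h = 0.15625, positive; keep [-0.25, 0]
s = -0.125 gives h = -1.0273, negative; keep [-0.25, -0.125]

-++-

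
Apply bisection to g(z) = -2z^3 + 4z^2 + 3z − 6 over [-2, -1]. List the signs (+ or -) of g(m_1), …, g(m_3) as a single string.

++-

m = -1.5, g(m) = 5.25 (+); new bracket [-1.5, -1]
m = -1.25, g(m) = 0.40625 (+); new bracket [-1.25, -1]
m = -1.125, g(m) = -1.464844 (−); new bracket [-1.25, -1.125]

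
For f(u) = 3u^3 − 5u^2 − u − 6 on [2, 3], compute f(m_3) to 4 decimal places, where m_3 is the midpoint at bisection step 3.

f(2.5) = 7.125 > 0, so the root lies in [2, 2.5]
f(2.25) = 0.609375 > 0, so the root lies in [2, 2.25]
f(2.125) = -1.916016 < 0, so the root lies in [2.125, 2.25]

-1.9160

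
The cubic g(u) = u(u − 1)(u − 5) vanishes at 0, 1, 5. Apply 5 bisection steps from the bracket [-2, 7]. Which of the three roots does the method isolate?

midpoint 2.5: g = -9.375 < 0 → [2.5, 7]
midpoint 4.75: g = -4.453125 < 0 → [4.75, 7]
midpoint 5.875: g = 25.060547 > 0 → [4.75, 5.875]
midpoint 5.3125: g = 7.1594 > 0 → [4.75, 5.3125]
midpoint 5.03125: g = 0.6338 > 0 → [4.75, 5.03125]

5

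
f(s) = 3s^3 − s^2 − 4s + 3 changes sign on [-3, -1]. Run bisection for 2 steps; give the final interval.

m = -2, f(m) = -17 (−); new bracket [-2, -1]
m = -1.5, f(m) = -3.375 (−); new bracket [-1.5, -1]

[-1.5, -1]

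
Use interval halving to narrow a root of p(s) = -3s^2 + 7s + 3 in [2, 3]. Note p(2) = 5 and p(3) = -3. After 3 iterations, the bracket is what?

[2.625, 2.75]

p(2.5) = 1.75 > 0, so the root lies in [2.5, 3]
p(2.75) = -0.4375 < 0, so the root lies in [2.5, 2.75]
p(2.625) = 0.703125 > 0, so the root lies in [2.625, 2.75]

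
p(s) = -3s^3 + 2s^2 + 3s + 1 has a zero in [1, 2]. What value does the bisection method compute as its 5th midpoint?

m = 1.5, p(m) = -0.125 (−); new bracket [1, 1.5]
m = 1.25, p(m) = 2.015625 (+); new bracket [1.25, 1.5]
m = 1.375, p(m) = 1.107422 (+); new bracket [1.375, 1.5]
m = 1.4375, p(m) = 0.5339 (+); new bracket [1.4375, 1.5]
m = 1.46875, p(m) = 0.2154 (+); new bracket [1.46875, 1.5]

1.46875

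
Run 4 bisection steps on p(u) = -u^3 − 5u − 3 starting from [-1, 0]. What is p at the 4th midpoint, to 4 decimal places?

midpoint -0.5: p = -0.375 < 0 → [-1, -0.5]
midpoint -0.75: p = 1.171875 > 0 → [-0.75, -0.5]
midpoint -0.625: p = 0.369141 > 0 → [-0.625, -0.5]
midpoint -0.5625: p = -0.0095 < 0 → [-0.625, -0.5625]

-0.0095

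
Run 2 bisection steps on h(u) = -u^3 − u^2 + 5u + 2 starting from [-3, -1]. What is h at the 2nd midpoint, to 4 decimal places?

m = -2, h(m) = -4 (−); new bracket [-3, -2]
m = -2.5, h(m) = -1.125 (−); new bracket [-3, -2.5]

-1.1250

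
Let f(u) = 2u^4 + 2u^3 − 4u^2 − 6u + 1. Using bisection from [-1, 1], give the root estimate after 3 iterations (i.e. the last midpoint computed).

midpoint 0: f = 1 > 0 → [0, 1]
midpoint 0.5: f = -2.625 < 0 → [0, 0.5]
midpoint 0.25: f = -0.710938 < 0 → [0, 0.25]

0.25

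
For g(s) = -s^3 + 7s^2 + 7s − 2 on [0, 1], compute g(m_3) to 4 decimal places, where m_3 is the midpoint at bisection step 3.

-1.0176

m = 0.5, g(m) = 3.125 (+); new bracket [0, 0.5]
m = 0.25, g(m) = 0.171875 (+); new bracket [0, 0.25]
m = 0.125, g(m) = -1.017578 (−); new bracket [0.125, 0.25]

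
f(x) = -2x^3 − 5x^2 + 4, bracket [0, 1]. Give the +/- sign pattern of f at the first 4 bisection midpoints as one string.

++--

midpoint 0.5: f = 2.5 > 0 → [0.5, 1]
midpoint 0.75: f = 0.34375 > 0 → [0.75, 1]
midpoint 0.875: f = -1.167969 < 0 → [0.75, 0.875]
midpoint 0.8125: f = -0.3735 < 0 → [0.75, 0.8125]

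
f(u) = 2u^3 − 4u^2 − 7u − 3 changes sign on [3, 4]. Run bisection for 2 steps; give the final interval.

[3, 3.25]

midpoint 3.5: f = 9.25 > 0 → [3, 3.5]
midpoint 3.25: f = 0.65625 > 0 → [3, 3.25]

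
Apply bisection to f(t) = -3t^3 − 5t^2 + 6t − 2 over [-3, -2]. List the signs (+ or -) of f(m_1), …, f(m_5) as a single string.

-+++-

f(-2.5) = -1.375 < 0, so the root lies in [-3, -2.5]
f(-2.75) = 6.078125 > 0, so the root lies in [-2.75, -2.5]
f(-2.625) = 2.060547 > 0, so the root lies in [-2.625, -2.5]
f(-2.5625) = 0.2722 > 0, so the root lies in [-2.5625, -2.5]
f(-2.53125) = -0.5688 < 0, so the root lies in [-2.5625, -2.53125]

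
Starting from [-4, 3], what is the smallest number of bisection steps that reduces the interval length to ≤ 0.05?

Width after n steps is 7/2^n. Need 2^n ≥ 7/0.05 = 140.
2^7 = 128 < 140 ≤ 2^8 = 256, so n = 8.

8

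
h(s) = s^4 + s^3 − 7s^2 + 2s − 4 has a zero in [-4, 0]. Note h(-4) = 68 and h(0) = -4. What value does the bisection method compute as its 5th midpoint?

-3.375

midpoint -2: h = -28 < 0 → [-4, -2]
midpoint -3: h = -19 < 0 → [-4, -3]
midpoint -3.5: h = 10.4375 > 0 → [-3.5, -3]
midpoint -3.25: h = -7.1992 < 0 → [-3.5, -3.25]
midpoint -3.375: h = 0.8186 > 0 → [-3.375, -3.25]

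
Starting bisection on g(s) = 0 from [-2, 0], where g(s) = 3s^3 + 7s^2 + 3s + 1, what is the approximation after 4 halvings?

-1.875

g(-1) = 2 > 0, so the root lies in [-2, -1]
g(-1.5) = 2.125 > 0, so the root lies in [-2, -1.5]
g(-1.75) = 1.109375 > 0, so the root lies in [-2, -1.75]
g(-1.875) = 0.209 > 0, so the root lies in [-2, -1.875]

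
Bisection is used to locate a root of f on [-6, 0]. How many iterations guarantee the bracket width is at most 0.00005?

Width after n steps is 6/2^n. Need 2^n ≥ 6/0.00005 = 120000.
2^16 = 65536 < 120000 ≤ 2^17 = 131072, so n = 17.

17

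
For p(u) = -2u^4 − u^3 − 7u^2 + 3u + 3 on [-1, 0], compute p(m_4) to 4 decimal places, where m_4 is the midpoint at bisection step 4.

p(-0.5) = -0.25 < 0, so the root lies in [-0.5, 0]
p(-0.25) = 1.820312 > 0, so the root lies in [-0.5, -0.25]
p(-0.375) = 0.903809 > 0, so the root lies in [-0.5, -0.375]
p(-0.4375) = 0.3581 > 0, so the root lies in [-0.5, -0.4375]

0.3581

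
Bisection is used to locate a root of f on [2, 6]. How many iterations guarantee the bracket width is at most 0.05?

7

Width after n steps is 4/2^n. Need 2^n ≥ 4/0.05 = 80.
2^6 = 64 < 80 ≤ 2^7 = 128, so n = 7.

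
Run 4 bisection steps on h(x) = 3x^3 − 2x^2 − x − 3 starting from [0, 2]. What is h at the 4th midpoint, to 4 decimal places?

-0.3574

midpoint 1: h = -3 < 0 → [1, 2]
midpoint 1.5: h = 1.125 > 0 → [1, 1.5]
midpoint 1.25: h = -1.515625 < 0 → [1.25, 1.5]
midpoint 1.375: h = -0.3574 < 0 → [1.375, 1.5]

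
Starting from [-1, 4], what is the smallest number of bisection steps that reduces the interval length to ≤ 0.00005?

17

Width after n steps is 5/2^n. Need 2^n ≥ 5/0.00005 = 100000.
2^16 = 65536 < 100000 ≤ 2^17 = 131072, so n = 17.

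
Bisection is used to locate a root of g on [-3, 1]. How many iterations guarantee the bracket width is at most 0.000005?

20

Width after n steps is 4/2^n. Need 2^n ≥ 4/0.000005 = 800000.
2^19 = 524288 < 800000 ≤ 2^20 = 1048576, so n = 20.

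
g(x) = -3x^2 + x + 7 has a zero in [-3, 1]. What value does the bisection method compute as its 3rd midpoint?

-1.5

g(-1) = 3 > 0, so the root lies in [-3, -1]
g(-2) = -7 < 0, so the root lies in [-2, -1]
g(-1.5) = -1.25 < 0, so the root lies in [-1.5, -1]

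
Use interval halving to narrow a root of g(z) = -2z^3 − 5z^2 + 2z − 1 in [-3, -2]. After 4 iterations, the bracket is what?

[-2.9375, -2.875]

z = -2.5 gives g = -6, negative; keep [-3, -2.5]
z = -2.75 gives g = -2.71875, negative; keep [-3, -2.75]
z = -2.875 gives g = -0.550781, negative; keep [-3, -2.875]
z = -2.9375 gives g = 0.6753, positive; keep [-2.9375, -2.875]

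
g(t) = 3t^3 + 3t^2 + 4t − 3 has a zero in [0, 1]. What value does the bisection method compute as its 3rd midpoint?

0.375

midpoint 0.5: g = 0.125 > 0 → [0, 0.5]
midpoint 0.25: g = -1.765625 < 0 → [0.25, 0.5]
midpoint 0.375: g = -0.919922 < 0 → [0.375, 0.5]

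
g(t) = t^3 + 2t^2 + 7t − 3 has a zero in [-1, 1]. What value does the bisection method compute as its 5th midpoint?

0.4375

g(0) = -3 < 0, so the root lies in [0, 1]
g(0.5) = 1.125 > 0, so the root lies in [0, 0.5]
g(0.25) = -1.109375 < 0, so the root lies in [0.25, 0.5]
g(0.375) = -0.041 < 0, so the root lies in [0.375, 0.5]
g(0.4375) = 0.5291 > 0, so the root lies in [0.375, 0.4375]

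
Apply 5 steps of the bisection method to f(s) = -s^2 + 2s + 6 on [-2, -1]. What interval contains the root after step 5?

[-1.65625, -1.625]

f(-1.5) = 0.75 > 0, so the root lies in [-2, -1.5]
f(-1.75) = -0.5625 < 0, so the root lies in [-1.75, -1.5]
f(-1.625) = 0.109375 > 0, so the root lies in [-1.75, -1.625]
f(-1.6875) = -0.2227 < 0, so the root lies in [-1.6875, -1.625]
f(-1.65625) = -0.0557 < 0, so the root lies in [-1.65625, -1.625]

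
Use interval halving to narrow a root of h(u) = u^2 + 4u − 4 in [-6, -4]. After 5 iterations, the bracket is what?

[-4.875, -4.8125]

u = -5 gives h = 1, positive; keep [-5, -4]
u = -4.5 gives h = -1.75, negative; keep [-5, -4.5]
u = -4.75 gives h = -0.4375, negative; keep [-5, -4.75]
u = -4.875 gives h = 0.2656, positive; keep [-4.875, -4.75]
u = -4.8125 gives h = -0.0898, negative; keep [-4.875, -4.8125]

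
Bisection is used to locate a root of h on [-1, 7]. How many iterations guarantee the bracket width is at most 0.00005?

18

Width after n steps is 8/2^n. Need 2^n ≥ 8/0.00005 = 160000.
2^17 = 131072 < 160000 ≤ 2^18 = 262144, so n = 18.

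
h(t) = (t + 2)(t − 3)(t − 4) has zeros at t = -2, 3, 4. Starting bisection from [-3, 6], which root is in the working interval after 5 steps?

m = 1.5, h(m) = 13.125 (+); new bracket [-3, 1.5]
m = -0.75, h(m) = 22.265625 (+); new bracket [-3, -0.75]
m = -1.875, h(m) = 3.580078 (+); new bracket [-3, -1.875]
m = -2.4375, h(m) = -15.3142 (−); new bracket [-2.4375, -1.875]
m = -2.15625, h(m) = -4.9599 (−); new bracket [-2.15625, -1.875]

-2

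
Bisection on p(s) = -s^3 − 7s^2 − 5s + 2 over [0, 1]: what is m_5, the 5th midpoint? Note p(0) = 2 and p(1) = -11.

p(0.5) = -2.375 < 0, so the root lies in [0, 0.5]
p(0.25) = 0.296875 > 0, so the root lies in [0.25, 0.5]
p(0.375) = -0.912109 < 0, so the root lies in [0.25, 0.375]
p(0.3125) = -0.2766 < 0, so the root lies in [0.25, 0.3125]
p(0.28125) = 0.0178 > 0, so the root lies in [0.28125, 0.3125]

0.28125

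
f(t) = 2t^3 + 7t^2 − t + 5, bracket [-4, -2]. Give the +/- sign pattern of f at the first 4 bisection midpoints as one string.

t = -3 gives f = 17, positive; keep [-4, -3]
t = -3.5 gives f = 8.5, positive; keep [-4, -3.5]
t = -3.75 gives f = 1.71875, positive; keep [-4, -3.75]
t = -3.875 gives f = -2.3867, negative; keep [-3.875, -3.75]

+++-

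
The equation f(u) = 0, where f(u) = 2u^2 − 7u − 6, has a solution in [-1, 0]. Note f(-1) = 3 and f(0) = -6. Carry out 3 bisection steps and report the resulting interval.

midpoint -0.5: f = -2 < 0 → [-1, -0.5]
midpoint -0.75: f = 0.375 > 0 → [-0.75, -0.5]
midpoint -0.625: f = -0.84375 < 0 → [-0.75, -0.625]

[-0.75, -0.625]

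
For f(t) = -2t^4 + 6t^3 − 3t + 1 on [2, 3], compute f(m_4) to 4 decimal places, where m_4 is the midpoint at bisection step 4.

t = 2.5 gives f = 9.125, positive; keep [2.5, 3]
t = 2.75 gives f = 3.148438, positive; keep [2.75, 3]
t = 2.875 gives f = -1.684082, negative; keep [2.75, 2.875]
t = 2.8125 gives f = 0.9052, positive; keep [2.8125, 2.875]

0.9052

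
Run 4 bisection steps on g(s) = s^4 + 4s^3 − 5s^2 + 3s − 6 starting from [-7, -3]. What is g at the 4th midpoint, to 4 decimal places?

21.3164

s = -5 gives g = -21, negative; keep [-7, -5]
s = -6 gives g = 228, positive; keep [-6, -5]
s = -5.5 gives g = 75.8125, positive; keep [-5.5, -5]
s = -5.25 gives g = 21.3164, positive; keep [-5.25, -5]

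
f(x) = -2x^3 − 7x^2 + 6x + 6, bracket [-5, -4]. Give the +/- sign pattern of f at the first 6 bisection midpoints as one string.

++++--

x = -4.5 gives f = 19.5, positive; keep [-4.5, -4]
x = -4.25 gives f = 7.59375, positive; keep [-4.25, -4]
x = -4.125 gives f = 2.519531, positive; keep [-4.125, -4]
x = -4.0625 gives f = 0.1919, positive; keep [-4.0625, -4]
x = -4.03125 gives f = -0.9208, negative; keep [-4.0625, -4.03125]
x = -4.046875 gives f = -0.3687, negative; keep [-4.0625, -4.046875]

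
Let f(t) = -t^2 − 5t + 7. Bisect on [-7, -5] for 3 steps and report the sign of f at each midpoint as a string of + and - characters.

+--

f(-6) = 1 > 0, so the root lies in [-7, -6]
f(-6.5) = -2.75 < 0, so the root lies in [-6.5, -6]
f(-6.25) = -0.8125 < 0, so the root lies in [-6.25, -6]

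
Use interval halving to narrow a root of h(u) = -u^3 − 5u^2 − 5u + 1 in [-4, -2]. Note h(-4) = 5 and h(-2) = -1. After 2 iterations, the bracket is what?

m = -3, h(m) = -2 (−); new bracket [-4, -3]
m = -3.5, h(m) = 0.125 (+); new bracket [-3.5, -3]

[-3.5, -3]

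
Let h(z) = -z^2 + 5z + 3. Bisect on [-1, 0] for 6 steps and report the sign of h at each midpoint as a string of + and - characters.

m = -0.5, h(m) = 0.25 (+); new bracket [-1, -0.5]
m = -0.75, h(m) = -1.3125 (−); new bracket [-0.75, -0.5]
m = -0.625, h(m) = -0.515625 (−); new bracket [-0.625, -0.5]
m = -0.5625, h(m) = -0.1289 (−); new bracket [-0.5625, -0.5]
m = -0.53125, h(m) = 0.0615 (+); new bracket [-0.5625, -0.53125]
m = -0.546875, h(m) = -0.0334 (−); new bracket [-0.546875, -0.53125]

+---+-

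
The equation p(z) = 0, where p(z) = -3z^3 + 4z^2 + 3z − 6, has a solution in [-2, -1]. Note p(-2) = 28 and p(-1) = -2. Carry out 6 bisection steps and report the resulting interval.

midpoint -1.5: p = 8.625 > 0 → [-1.5, -1]
midpoint -1.25: p = 2.359375 > 0 → [-1.25, -1]
midpoint -1.125: p = -0.041016 < 0 → [-1.25, -1.125]
midpoint -1.1875: p = 1.1018 > 0 → [-1.1875, -1.125]
midpoint -1.15625: p = 0.5163 > 0 → [-1.15625, -1.125]
midpoint -1.140625: p = 0.2342 > 0 → [-1.140625, -1.125]

[-1.140625, -1.125]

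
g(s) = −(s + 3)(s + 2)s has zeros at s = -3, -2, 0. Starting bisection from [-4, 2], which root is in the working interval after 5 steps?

m = -1, g(m) = 2 (+); new bracket [-1, 2]
m = 0.5, g(m) = -4.375 (−); new bracket [-1, 0.5]
m = -0.25, g(m) = 1.203125 (+); new bracket [-0.25, 0.5]
m = 0.125, g(m) = -0.8301 (−); new bracket [-0.25, 0.125]
m = -0.0625, g(m) = 0.3557 (+); new bracket [-0.0625, 0.125]

0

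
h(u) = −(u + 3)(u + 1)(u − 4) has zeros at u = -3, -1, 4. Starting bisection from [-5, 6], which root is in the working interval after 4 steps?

4

m = 0.5, h(m) = 18.375 (+); new bracket [0.5, 6]
m = 3.25, h(m) = 19.921875 (+); new bracket [3.25, 6]
m = 4.625, h(m) = -26.806641 (−); new bracket [3.25, 4.625]
m = 3.9375, h(m) = 2.1409 (+); new bracket [3.9375, 4.625]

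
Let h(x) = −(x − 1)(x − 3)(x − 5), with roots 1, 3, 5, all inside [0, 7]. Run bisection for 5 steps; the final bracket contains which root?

5

m = 3.5, h(m) = 1.875 (+); new bracket [3.5, 7]
m = 5.25, h(m) = -2.390625 (−); new bracket [3.5, 5.25]
m = 4.375, h(m) = 2.900391 (+); new bracket [4.375, 5.25]
m = 4.8125, h(m) = 1.2957 (+); new bracket [4.8125, 5.25]
m = 5.03125, h(m) = -0.2559 (−); new bracket [4.8125, 5.03125]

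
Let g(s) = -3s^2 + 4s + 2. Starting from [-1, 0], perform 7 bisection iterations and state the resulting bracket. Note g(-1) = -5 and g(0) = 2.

[-0.390625, -0.3828125]

midpoint -0.5: g = -0.75 < 0 → [-0.5, 0]
midpoint -0.25: g = 0.8125 > 0 → [-0.5, -0.25]
midpoint -0.375: g = 0.078125 > 0 → [-0.5, -0.375]
midpoint -0.4375: g = -0.3242 < 0 → [-0.4375, -0.375]
midpoint -0.40625: g = -0.1201 < 0 → [-0.40625, -0.375]
midpoint -0.390625: g = -0.0203 < 0 → [-0.390625, -0.375]
midpoint -0.3828125: g = 0.0291 > 0 → [-0.390625, -0.3828125]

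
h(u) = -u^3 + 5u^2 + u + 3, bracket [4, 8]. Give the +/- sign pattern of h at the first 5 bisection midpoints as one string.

m = 6, h(m) = -27 (−); new bracket [4, 6]
m = 5, h(m) = 8 (+); new bracket [5, 6]
m = 5.5, h(m) = -6.625 (−); new bracket [5, 5.5]
m = 5.25, h(m) = 1.3594 (+); new bracket [5.25, 5.5]
m = 5.375, h(m) = -2.459 (−); new bracket [5.25, 5.375]

-+-+-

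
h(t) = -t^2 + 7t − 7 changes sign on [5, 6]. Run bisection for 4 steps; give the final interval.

[5.75, 5.8125]

h(5.5) = 1.25 > 0, so the root lies in [5.5, 6]
h(5.75) = 0.1875 > 0, so the root lies in [5.75, 6]
h(5.875) = -0.390625 < 0, so the root lies in [5.75, 5.875]
h(5.8125) = -0.0977 < 0, so the root lies in [5.75, 5.8125]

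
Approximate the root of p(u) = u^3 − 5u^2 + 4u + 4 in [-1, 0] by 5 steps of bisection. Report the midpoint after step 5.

-0.53125

p(-0.5) = 0.625 > 0, so the root lies in [-1, -0.5]
p(-0.75) = -2.234375 < 0, so the root lies in [-0.75, -0.5]
p(-0.625) = -0.697266 < 0, so the root lies in [-0.625, -0.5]
p(-0.5625) = -0.01 < 0, so the root lies in [-0.5625, -0.5]
p(-0.53125) = 0.3139 > 0, so the root lies in [-0.5625, -0.53125]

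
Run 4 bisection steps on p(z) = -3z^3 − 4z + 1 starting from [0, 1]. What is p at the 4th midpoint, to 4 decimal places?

m = 0.5, p(m) = -1.375 (−); new bracket [0, 0.5]
m = 0.25, p(m) = -0.046875 (−); new bracket [0, 0.25]
m = 0.125, p(m) = 0.494141 (+); new bracket [0.125, 0.25]
m = 0.1875, p(m) = 0.2302 (+); new bracket [0.1875, 0.25]

0.2302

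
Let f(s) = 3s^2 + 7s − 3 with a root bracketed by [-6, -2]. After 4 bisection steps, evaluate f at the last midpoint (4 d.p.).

0.4375

f(-4) = 17 > 0, so the root lies in [-4, -2]
f(-3) = 3 > 0, so the root lies in [-3, -2]
f(-2.5) = -1.75 < 0, so the root lies in [-3, -2.5]
f(-2.75) = 0.4375 > 0, so the root lies in [-2.75, -2.5]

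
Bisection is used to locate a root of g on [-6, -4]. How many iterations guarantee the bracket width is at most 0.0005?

12

Width after n steps is 2/2^n. Need 2^n ≥ 2/0.0005 = 4000.
2^11 = 2048 < 4000 ≤ 2^12 = 4096, so n = 12.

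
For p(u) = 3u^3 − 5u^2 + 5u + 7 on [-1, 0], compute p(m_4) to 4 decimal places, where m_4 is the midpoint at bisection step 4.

u = -0.5 gives p = 2.875, positive; keep [-1, -0.5]
u = -0.75 gives p = -0.828125, negative; keep [-0.75, -0.5]
u = -0.625 gives p = 1.189453, positive; keep [-0.75, -0.625]
u = -0.6875 gives p = 0.2244, positive; keep [-0.75, -0.6875]

0.2244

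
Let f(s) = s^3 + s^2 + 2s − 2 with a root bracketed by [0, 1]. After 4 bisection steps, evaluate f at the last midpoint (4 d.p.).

0.1726

s = 0.5 gives f = -0.625, negative; keep [0.5, 1]
s = 0.75 gives f = 0.484375, positive; keep [0.5, 0.75]
s = 0.625 gives f = -0.115234, negative; keep [0.625, 0.75]
s = 0.6875 gives f = 0.1726, positive; keep [0.625, 0.6875]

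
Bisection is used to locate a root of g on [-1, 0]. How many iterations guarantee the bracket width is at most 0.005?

8

Width after n steps is 1/2^n. Need 2^n ≥ 1/0.005 = 200.
2^7 = 128 < 200 ≤ 2^8 = 256, so n = 8.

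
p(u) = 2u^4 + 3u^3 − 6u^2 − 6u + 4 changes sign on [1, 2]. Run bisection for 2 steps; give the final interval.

[1.25, 1.5]

p(1.5) = 1.75 > 0, so the root lies in [1, 1.5]
p(1.25) = -2.132812 < 0, so the root lies in [1.25, 1.5]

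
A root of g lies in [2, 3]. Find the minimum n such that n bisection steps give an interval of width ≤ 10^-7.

Width after n steps is 1/2^n. Need 2^n ≥ 1/10^-7 = 10000000.
2^23 = 8388608 < 10000000 ≤ 2^24 = 16777216, so n = 24.

24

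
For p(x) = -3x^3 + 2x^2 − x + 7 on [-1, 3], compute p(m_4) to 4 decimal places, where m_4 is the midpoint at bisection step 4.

m = 1, p(m) = 5 (+); new bracket [1, 3]
m = 2, p(m) = -11 (−); new bracket [1, 2]
m = 1.5, p(m) = -0.125 (−); new bracket [1, 1.5]
m = 1.25, p(m) = 3.0156 (+); new bracket [1.25, 1.5]

3.0156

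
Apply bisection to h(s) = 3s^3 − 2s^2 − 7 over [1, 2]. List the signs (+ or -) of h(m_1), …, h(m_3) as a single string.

-++

midpoint 1.5: h = -1.375 < 0 → [1.5, 2]
midpoint 1.75: h = 2.953125 > 0 → [1.5, 1.75]
midpoint 1.625: h = 0.591797 > 0 → [1.5, 1.625]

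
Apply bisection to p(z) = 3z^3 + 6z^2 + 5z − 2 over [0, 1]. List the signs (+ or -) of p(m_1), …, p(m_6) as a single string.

+-++-+

midpoint 0.5: p = 2.375 > 0 → [0, 0.5]
midpoint 0.25: p = -0.328125 < 0 → [0.25, 0.5]
midpoint 0.375: p = 0.876953 > 0 → [0.25, 0.375]
midpoint 0.3125: p = 0.24 > 0 → [0.25, 0.3125]
midpoint 0.28125: p = -0.0524 < 0 → [0.28125, 0.3125]
midpoint 0.296875: p = 0.0917 > 0 → [0.28125, 0.296875]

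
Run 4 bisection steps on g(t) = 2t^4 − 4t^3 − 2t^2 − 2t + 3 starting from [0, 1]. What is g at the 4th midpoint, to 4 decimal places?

-0.1733

midpoint 0.5: g = 1.125 > 0 → [0.5, 1]
midpoint 0.75: g = -0.679688 < 0 → [0.5, 0.75]
midpoint 0.625: g = 0.297363 > 0 → [0.625, 0.75]
midpoint 0.6875: g = -0.1733 < 0 → [0.625, 0.6875]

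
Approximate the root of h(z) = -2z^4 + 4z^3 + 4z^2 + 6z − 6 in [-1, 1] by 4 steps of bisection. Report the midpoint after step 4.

z = 0 gives h = -6, negative; keep [0, 1]
z = 0.5 gives h = -1.625, negative; keep [0.5, 1]
z = 0.75 gives h = 1.804688, positive; keep [0.5, 0.75]
z = 0.625 gives h = -0.0161, negative; keep [0.625, 0.75]

0.625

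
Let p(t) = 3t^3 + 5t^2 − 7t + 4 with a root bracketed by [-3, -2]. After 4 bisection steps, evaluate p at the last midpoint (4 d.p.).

m = -2.5, p(m) = 5.875 (+); new bracket [-3, -2.5]
m = -2.75, p(m) = -1.328125 (−); new bracket [-2.75, -2.5]
m = -2.625, p(m) = 2.564453 (+); new bracket [-2.75, -2.625]
m = -2.6875, p(m) = 0.6931 (+); new bracket [-2.75, -2.6875]

0.6931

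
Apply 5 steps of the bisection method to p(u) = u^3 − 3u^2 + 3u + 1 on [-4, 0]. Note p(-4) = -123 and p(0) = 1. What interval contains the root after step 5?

m = -2, p(m) = -25 (−); new bracket [-2, 0]
m = -1, p(m) = -6 (−); new bracket [-1, 0]
m = -0.5, p(m) = -1.375 (−); new bracket [-0.5, 0]
m = -0.25, p(m) = 0.0469 (+); new bracket [-0.5, -0.25]
m = -0.375, p(m) = -0.5996 (−); new bracket [-0.375, -0.25]

[-0.375, -0.25]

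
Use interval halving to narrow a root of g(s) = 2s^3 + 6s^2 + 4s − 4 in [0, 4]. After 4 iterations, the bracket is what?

[0.5, 0.75]

m = 2, g(m) = 44 (+); new bracket [0, 2]
m = 1, g(m) = 8 (+); new bracket [0, 1]
m = 0.5, g(m) = -0.25 (−); new bracket [0.5, 1]
m = 0.75, g(m) = 3.2188 (+); new bracket [0.5, 0.75]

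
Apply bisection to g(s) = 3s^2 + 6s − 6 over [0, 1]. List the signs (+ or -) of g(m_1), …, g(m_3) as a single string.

g(0.5) = -2.25 < 0, so the root lies in [0.5, 1]
g(0.75) = 0.1875 > 0, so the root lies in [0.5, 0.75]
g(0.625) = -1.078125 < 0, so the root lies in [0.625, 0.75]

-+-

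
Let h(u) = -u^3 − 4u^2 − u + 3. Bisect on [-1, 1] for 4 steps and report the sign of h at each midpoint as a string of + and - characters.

h(0) = 3 > 0, so the root lies in [0, 1]
h(0.5) = 1.375 > 0, so the root lies in [0.5, 1]
h(0.75) = -0.421875 < 0, so the root lies in [0.5, 0.75]
h(0.625) = 0.5684 > 0, so the root lies in [0.625, 0.75]

++-+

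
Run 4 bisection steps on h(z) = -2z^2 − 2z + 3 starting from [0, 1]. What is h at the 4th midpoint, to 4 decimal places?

0.0547

z = 0.5 gives h = 1.5, positive; keep [0.5, 1]
z = 0.75 gives h = 0.375, positive; keep [0.75, 1]
z = 0.875 gives h = -0.28125, negative; keep [0.75, 0.875]
z = 0.8125 gives h = 0.0547, positive; keep [0.8125, 0.875]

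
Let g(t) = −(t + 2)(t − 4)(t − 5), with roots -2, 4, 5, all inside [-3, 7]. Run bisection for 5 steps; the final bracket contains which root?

-2

g(2) = -24 < 0, so the root lies in [-3, 2]
g(-0.5) = -37.125 < 0, so the root lies in [-3, -0.5]
g(-1.75) = -9.703125 < 0, so the root lies in [-3, -1.75]
g(-2.375) = 17.6309 > 0, so the root lies in [-2.375, -1.75]
g(-2.0625) = 2.676 > 0, so the root lies in [-2.0625, -1.75]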